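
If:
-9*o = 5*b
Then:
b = -9*o/5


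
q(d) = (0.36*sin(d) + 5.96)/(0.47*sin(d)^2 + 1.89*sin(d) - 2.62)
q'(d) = (-0.94*sin(d)*cos(d) - 1.89*cos(d))*(0.36*sin(d) + 5.96)/(0.47*sin(d)^2 + 1.89*sin(d) - 2.62)^2 + 0.36*cos(d)/(0.47*sin(d)^2 + 1.89*sin(d) - 2.62) = (-5.6024*sin(d) + 0.0846*cos(2*d) - 12.2922)*cos(d)/(0.47*sin(d)^2 + 1.89*sin(d) - 2.62)^2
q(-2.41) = -1.56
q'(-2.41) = 0.47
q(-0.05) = -2.19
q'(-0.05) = -1.62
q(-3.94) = -6.07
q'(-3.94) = 10.83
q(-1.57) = -1.39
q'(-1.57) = -0.00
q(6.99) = -5.19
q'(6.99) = -8.48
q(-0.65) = -1.60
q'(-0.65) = -0.55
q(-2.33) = -1.52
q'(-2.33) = 0.40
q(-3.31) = -2.63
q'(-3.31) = 2.47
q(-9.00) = -1.75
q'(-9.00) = 0.82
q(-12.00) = -4.18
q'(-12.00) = -5.96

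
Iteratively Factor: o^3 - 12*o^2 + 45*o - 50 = (o - 5)*(o^2 - 7*o + 10) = (o - 5)*(o - 2)*(o - 5)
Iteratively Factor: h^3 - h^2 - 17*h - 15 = (h + 3)*(h^2 - 4*h - 5) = (h + 1)*(h + 3)*(h - 5)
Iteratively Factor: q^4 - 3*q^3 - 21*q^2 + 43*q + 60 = (q - 3)*(q^3 - 21*q - 20) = (q - 3)*(q + 4)*(q^2 - 4*q - 5) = (q - 5)*(q - 3)*(q + 4)*(q + 1)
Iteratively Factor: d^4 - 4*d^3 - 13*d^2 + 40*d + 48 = (d - 4)*(d^3 - 13*d - 12) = (d - 4)*(d + 1)*(d^2 - d - 12) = (d - 4)*(d + 1)*(d + 3)*(d - 4)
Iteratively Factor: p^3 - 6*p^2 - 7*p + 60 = (p - 5)*(p^2 - p - 12) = (p - 5)*(p + 3)*(p - 4)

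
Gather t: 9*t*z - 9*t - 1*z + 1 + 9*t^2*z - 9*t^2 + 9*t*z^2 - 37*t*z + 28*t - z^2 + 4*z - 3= t^2*(9*z - 9) + t*(9*z^2 - 28*z + 19) - z^2 + 3*z - 2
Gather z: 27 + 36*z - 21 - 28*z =8*z + 6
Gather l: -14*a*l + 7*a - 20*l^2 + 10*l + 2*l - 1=7*a - 20*l^2 + l*(12 - 14*a) - 1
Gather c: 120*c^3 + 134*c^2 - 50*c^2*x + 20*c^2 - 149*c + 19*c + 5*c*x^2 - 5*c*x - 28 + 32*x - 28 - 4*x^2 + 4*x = 120*c^3 + c^2*(154 - 50*x) + c*(5*x^2 - 5*x - 130) - 4*x^2 + 36*x - 56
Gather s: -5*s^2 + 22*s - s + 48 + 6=-5*s^2 + 21*s + 54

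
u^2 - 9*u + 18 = (u - 6)*(u - 3)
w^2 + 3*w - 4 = (w - 1)*(w + 4)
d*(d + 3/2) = d^2 + 3*d/2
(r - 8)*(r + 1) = r^2 - 7*r - 8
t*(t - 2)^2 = t^3 - 4*t^2 + 4*t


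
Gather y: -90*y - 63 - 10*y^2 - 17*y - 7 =-10*y^2 - 107*y - 70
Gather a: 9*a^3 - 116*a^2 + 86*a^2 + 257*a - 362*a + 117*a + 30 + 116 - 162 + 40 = 9*a^3 - 30*a^2 + 12*a + 24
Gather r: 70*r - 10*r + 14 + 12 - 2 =60*r + 24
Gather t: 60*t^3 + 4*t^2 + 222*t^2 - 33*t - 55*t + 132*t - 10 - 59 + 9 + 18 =60*t^3 + 226*t^2 + 44*t - 42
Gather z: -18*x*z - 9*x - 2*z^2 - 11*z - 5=-9*x - 2*z^2 + z*(-18*x - 11) - 5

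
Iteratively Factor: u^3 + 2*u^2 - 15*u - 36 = (u - 4)*(u^2 + 6*u + 9) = (u - 4)*(u + 3)*(u + 3)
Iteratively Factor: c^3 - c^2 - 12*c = (c - 4)*(c^2 + 3*c) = (c - 4)*(c + 3)*(c)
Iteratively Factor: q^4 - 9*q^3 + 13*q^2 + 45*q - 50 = (q - 1)*(q^3 - 8*q^2 + 5*q + 50) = (q - 1)*(q + 2)*(q^2 - 10*q + 25) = (q - 5)*(q - 1)*(q + 2)*(q - 5)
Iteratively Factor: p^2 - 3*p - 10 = (p - 5)*(p + 2)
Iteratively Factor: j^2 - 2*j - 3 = (j + 1)*(j - 3)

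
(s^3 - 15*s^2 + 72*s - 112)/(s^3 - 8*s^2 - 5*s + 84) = (s - 4)/(s + 3)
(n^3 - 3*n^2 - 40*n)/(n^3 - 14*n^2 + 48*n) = (n + 5)/(n - 6)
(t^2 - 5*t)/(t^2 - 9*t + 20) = t/(t - 4)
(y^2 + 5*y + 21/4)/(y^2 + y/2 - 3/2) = (y + 7/2)/(y - 1)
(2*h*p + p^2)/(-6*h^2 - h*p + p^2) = p/(-3*h + p)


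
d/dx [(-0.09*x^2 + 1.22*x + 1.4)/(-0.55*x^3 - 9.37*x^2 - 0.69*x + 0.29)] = (-0.0495*x^4 + 1.342*x^3 + 13.8035*x^2 + 26.1838*x + 1.3198)/(0.3025*x^6 + 10.307*x^5 + 88.5559*x^4 + 12.6116*x^3 - 4.9585*x^2 - 0.4002*x + 0.0841)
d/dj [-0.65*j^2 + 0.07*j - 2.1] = 0.07 - 1.3*j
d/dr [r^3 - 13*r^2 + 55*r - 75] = 3*r^2 - 26*r + 55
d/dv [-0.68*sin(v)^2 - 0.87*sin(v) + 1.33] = -(1.36*sin(v) + 0.87)*cos(v)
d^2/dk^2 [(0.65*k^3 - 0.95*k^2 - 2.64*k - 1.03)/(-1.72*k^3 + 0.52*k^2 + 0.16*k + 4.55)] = (4.45823999999999*k^6 + 45.787776*k^5 - 37.075632*k^4 + 95.111296*k^3 + 231.572616*k^2 - 69.338334*k + 30.669686)/(5.088448*k^9 - 4.615104*k^8 - 0.0247679999999995*k^7 - 39.664144*k^6 + 24.419424*k^5 + 3.782064*k^4 + 104.549444*k^3 - 32.64534*k^2 - 9.9372*k - 94.196375)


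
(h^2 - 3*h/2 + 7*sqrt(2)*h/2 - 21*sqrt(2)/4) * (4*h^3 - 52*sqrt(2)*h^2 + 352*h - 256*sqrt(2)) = 4*h^5 - 38*sqrt(2)*h^4 - 6*h^4 - 12*h^3 + 57*sqrt(2)*h^3 + 18*h^2 + 976*sqrt(2)*h^2 - 1464*sqrt(2)*h - 1792*h + 2688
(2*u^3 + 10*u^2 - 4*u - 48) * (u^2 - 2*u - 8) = 2*u^5 + 6*u^4 - 40*u^3 - 120*u^2 + 128*u + 384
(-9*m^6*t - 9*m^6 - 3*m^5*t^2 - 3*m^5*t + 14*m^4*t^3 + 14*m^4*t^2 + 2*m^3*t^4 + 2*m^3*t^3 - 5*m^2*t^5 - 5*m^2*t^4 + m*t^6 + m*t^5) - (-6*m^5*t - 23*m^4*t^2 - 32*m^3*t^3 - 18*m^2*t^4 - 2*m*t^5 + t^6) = -9*m^6*t - 9*m^6 - 3*m^5*t^2 + 3*m^5*t + 14*m^4*t^3 + 37*m^4*t^2 + 2*m^3*t^4 + 34*m^3*t^3 - 5*m^2*t^5 + 13*m^2*t^4 + m*t^6 + 3*m*t^5 - t^6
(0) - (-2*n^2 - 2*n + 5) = 2*n^2 + 2*n - 5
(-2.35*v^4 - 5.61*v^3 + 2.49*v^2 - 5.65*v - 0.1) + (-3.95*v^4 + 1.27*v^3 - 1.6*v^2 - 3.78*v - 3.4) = -6.3*v^4 - 4.34*v^3 + 0.89*v^2 - 9.43*v - 3.5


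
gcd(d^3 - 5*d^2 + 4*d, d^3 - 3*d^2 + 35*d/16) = d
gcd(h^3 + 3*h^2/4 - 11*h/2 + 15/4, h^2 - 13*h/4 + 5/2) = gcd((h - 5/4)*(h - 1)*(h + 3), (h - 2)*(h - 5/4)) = h - 5/4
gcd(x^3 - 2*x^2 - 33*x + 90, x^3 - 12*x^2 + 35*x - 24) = x - 3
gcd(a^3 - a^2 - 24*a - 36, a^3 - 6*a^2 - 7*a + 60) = a + 3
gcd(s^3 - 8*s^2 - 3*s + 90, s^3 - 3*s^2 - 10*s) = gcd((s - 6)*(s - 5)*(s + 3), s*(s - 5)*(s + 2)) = s - 5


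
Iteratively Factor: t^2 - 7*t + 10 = (t - 2)*(t - 5)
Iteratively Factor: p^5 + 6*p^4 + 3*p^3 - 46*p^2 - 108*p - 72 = (p - 3)*(p^4 + 9*p^3 + 30*p^2 + 44*p + 24) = (p - 3)*(p + 2)*(p^3 + 7*p^2 + 16*p + 12) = (p - 3)*(p + 2)^2*(p^2 + 5*p + 6) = (p - 3)*(p + 2)^3*(p + 3)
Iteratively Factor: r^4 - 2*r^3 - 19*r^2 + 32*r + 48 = (r + 1)*(r^3 - 3*r^2 - 16*r + 48) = (r - 3)*(r + 1)*(r^2 - 16) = (r - 4)*(r - 3)*(r + 1)*(r + 4)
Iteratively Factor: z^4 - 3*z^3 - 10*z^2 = (z - 5)*(z^3 + 2*z^2) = z*(z - 5)*(z^2 + 2*z) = z*(z - 5)*(z + 2)*(z)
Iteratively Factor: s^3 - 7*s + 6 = (s - 2)*(s^2 + 2*s - 3) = (s - 2)*(s + 3)*(s - 1)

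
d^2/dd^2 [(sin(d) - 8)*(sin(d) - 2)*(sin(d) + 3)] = -9*sin(d)^3 + 28*sin(d)^2 + 20*sin(d) - 14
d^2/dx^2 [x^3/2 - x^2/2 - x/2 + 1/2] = 3*x - 1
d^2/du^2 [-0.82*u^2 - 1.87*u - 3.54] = -1.64000000000000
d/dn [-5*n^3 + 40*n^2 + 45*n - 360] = -15*n^2 + 80*n + 45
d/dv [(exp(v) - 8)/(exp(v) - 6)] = 2*exp(v)/(exp(v) - 6)^2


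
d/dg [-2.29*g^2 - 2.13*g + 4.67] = -4.58*g - 2.13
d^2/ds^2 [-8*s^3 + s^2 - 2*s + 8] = 2 - 48*s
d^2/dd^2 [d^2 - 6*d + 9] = 2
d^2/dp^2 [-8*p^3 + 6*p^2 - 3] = 12 - 48*p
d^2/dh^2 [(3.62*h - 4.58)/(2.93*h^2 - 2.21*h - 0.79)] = ((42.8392 - 63.6396*h)*(-2.93*h^2 + 2.21*h + 0.79) - (3.62*h - 4.58)*(5.86*h - 2.21)*(11.72*h - 4.42))/(-2.93*h^2 + 2.21*h + 0.79)^3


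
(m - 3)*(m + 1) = m^2 - 2*m - 3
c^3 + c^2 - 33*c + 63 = (c - 3)^2*(c + 7)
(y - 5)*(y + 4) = y^2 - y - 20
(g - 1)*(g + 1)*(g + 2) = g^3 + 2*g^2 - g - 2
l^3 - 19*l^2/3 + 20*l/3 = l*(l - 5)*(l - 4/3)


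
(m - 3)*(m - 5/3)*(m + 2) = m^3 - 8*m^2/3 - 13*m/3 + 10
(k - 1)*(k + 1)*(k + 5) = k^3 + 5*k^2 - k - 5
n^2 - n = n*(n - 1)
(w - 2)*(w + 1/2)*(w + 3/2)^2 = w^4 + 3*w^3/2 - 13*w^2/4 - 51*w/8 - 9/4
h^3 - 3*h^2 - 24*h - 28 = (h - 7)*(h + 2)^2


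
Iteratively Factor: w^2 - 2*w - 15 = (w + 3)*(w - 5)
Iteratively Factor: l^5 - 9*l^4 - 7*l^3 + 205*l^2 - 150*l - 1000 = (l + 2)*(l^4 - 11*l^3 + 15*l^2 + 175*l - 500) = (l - 5)*(l + 2)*(l^3 - 6*l^2 - 15*l + 100) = (l - 5)*(l + 2)*(l + 4)*(l^2 - 10*l + 25) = (l - 5)^2*(l + 2)*(l + 4)*(l - 5)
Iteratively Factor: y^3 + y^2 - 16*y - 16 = (y - 4)*(y^2 + 5*y + 4) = (y - 4)*(y + 1)*(y + 4)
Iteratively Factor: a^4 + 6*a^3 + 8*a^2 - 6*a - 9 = (a + 3)*(a^3 + 3*a^2 - a - 3) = (a + 3)^2*(a^2 - 1) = (a + 1)*(a + 3)^2*(a - 1)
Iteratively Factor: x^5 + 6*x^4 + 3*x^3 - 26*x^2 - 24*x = (x + 1)*(x^4 + 5*x^3 - 2*x^2 - 24*x) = x*(x + 1)*(x^3 + 5*x^2 - 2*x - 24) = x*(x - 2)*(x + 1)*(x^2 + 7*x + 12) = x*(x - 2)*(x + 1)*(x + 4)*(x + 3)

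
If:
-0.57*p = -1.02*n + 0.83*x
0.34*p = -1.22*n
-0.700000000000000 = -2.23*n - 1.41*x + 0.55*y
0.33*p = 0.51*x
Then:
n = 0.00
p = 0.00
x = 0.00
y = -1.27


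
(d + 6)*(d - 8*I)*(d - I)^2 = d^4 + 6*d^3 - 10*I*d^3 - 17*d^2 - 60*I*d^2 - 102*d + 8*I*d + 48*I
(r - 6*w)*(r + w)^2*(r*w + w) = r^4*w - 4*r^3*w^2 + r^3*w - 11*r^2*w^3 - 4*r^2*w^2 - 6*r*w^4 - 11*r*w^3 - 6*w^4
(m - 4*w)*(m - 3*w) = m^2 - 7*m*w + 12*w^2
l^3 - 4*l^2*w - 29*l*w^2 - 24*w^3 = (l - 8*w)*(l + w)*(l + 3*w)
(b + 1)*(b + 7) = b^2 + 8*b + 7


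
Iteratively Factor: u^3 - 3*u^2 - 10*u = (u - 5)*(u^2 + 2*u) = (u - 5)*(u + 2)*(u)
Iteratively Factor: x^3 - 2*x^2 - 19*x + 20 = (x - 5)*(x^2 + 3*x - 4) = (x - 5)*(x + 4)*(x - 1)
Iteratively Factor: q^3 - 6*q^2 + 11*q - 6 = (q - 1)*(q^2 - 5*q + 6) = (q - 3)*(q - 1)*(q - 2)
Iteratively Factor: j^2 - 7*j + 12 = (j - 4)*(j - 3)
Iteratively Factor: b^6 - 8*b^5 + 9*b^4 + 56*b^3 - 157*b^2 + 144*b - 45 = (b - 3)*(b^5 - 5*b^4 - 6*b^3 + 38*b^2 - 43*b + 15) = (b - 3)*(b - 1)*(b^4 - 4*b^3 - 10*b^2 + 28*b - 15) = (b - 3)*(b - 1)^2*(b^3 - 3*b^2 - 13*b + 15) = (b - 3)*(b - 1)^3*(b^2 - 2*b - 15) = (b - 3)*(b - 1)^3*(b + 3)*(b - 5)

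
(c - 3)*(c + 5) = c^2 + 2*c - 15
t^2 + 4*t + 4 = (t + 2)^2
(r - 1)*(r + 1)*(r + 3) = r^3 + 3*r^2 - r - 3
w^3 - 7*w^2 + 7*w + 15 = (w - 5)*(w - 3)*(w + 1)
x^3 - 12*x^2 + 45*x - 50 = (x - 5)^2*(x - 2)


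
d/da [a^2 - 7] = 2*a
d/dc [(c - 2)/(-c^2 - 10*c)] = (c^2 - 4*c - 20)/(c^2*(c^2 + 20*c + 100))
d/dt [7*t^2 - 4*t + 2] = 14*t - 4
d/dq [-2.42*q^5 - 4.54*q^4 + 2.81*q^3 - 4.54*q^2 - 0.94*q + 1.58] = -12.1*q^4 - 18.16*q^3 + 8.43*q^2 - 9.08*q - 0.94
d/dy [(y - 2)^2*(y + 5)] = (y - 2)*(3*y + 8)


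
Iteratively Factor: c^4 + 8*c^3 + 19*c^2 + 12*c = (c + 1)*(c^3 + 7*c^2 + 12*c) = (c + 1)*(c + 4)*(c^2 + 3*c) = (c + 1)*(c + 3)*(c + 4)*(c)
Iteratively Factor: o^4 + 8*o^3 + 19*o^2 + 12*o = (o)*(o^3 + 8*o^2 + 19*o + 12) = o*(o + 3)*(o^2 + 5*o + 4) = o*(o + 3)*(o + 4)*(o + 1)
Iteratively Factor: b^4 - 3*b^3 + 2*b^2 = (b - 2)*(b^3 - b^2) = b*(b - 2)*(b^2 - b) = b^2*(b - 2)*(b - 1)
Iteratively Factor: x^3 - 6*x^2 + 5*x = (x - 5)*(x^2 - x) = (x - 5)*(x - 1)*(x)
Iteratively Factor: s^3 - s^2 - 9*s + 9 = (s - 1)*(s^2 - 9) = (s - 3)*(s - 1)*(s + 3)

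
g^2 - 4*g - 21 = (g - 7)*(g + 3)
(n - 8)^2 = n^2 - 16*n + 64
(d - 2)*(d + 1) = d^2 - d - 2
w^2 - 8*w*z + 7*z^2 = (w - 7*z)*(w - z)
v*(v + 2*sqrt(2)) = v^2 + 2*sqrt(2)*v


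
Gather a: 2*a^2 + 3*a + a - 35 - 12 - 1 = 2*a^2 + 4*a - 48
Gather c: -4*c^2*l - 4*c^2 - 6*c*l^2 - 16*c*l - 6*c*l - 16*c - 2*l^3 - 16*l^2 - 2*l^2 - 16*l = c^2*(-4*l - 4) + c*(-6*l^2 - 22*l - 16) - 2*l^3 - 18*l^2 - 16*l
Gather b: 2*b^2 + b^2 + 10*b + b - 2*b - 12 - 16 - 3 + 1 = 3*b^2 + 9*b - 30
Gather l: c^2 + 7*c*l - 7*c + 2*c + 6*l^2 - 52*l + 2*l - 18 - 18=c^2 - 5*c + 6*l^2 + l*(7*c - 50) - 36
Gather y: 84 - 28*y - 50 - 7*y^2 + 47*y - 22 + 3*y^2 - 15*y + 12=-4*y^2 + 4*y + 24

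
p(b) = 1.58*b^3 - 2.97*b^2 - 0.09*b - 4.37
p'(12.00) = 611.19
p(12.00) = 2297.11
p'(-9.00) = 437.31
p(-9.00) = -1395.95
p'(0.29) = -1.41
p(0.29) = -4.61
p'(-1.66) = 22.83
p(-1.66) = -19.63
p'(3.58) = 39.39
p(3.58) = 29.74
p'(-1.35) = 16.57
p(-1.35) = -13.55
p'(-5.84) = 196.26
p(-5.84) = -419.84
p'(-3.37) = 73.76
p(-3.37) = -98.27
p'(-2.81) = 54.03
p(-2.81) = -62.63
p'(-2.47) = 43.50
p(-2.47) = -46.08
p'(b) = 4.74*b^2 - 5.94*b - 0.09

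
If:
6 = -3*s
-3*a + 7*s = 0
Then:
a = -14/3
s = -2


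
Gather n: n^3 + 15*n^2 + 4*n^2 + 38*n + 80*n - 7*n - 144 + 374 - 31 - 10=n^3 + 19*n^2 + 111*n + 189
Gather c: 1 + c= c + 1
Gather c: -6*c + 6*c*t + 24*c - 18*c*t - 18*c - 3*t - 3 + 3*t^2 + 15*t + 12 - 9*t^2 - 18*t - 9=-12*c*t - 6*t^2 - 6*t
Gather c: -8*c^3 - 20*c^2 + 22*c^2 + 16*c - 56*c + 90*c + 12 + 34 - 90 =-8*c^3 + 2*c^2 + 50*c - 44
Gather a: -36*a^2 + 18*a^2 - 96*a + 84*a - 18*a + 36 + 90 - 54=-18*a^2 - 30*a + 72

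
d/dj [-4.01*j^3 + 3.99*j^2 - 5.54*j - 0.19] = -12.03*j^2 + 7.98*j - 5.54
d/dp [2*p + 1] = 2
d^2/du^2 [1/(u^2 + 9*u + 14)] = 2*(-u^2 - 9*u + (2*u + 9)^2 - 14)/(u^2 + 9*u + 14)^3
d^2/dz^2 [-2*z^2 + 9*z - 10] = -4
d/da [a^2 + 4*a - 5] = 2*a + 4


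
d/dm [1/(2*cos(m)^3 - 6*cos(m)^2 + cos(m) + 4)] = (6*cos(m)^2 - 12*cos(m) + 1)*sin(m)/(2*cos(m)^3 - 6*cos(m)^2 + cos(m) + 4)^2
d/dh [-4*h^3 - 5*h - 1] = -12*h^2 - 5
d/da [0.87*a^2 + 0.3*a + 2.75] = 1.74*a + 0.3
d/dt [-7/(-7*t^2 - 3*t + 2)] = 7*(-14*t - 3)/(7*t^2 + 3*t - 2)^2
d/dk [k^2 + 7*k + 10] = 2*k + 7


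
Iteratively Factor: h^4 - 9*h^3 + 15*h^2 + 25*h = (h - 5)*(h^3 - 4*h^2 - 5*h) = h*(h - 5)*(h^2 - 4*h - 5) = h*(h - 5)*(h + 1)*(h - 5)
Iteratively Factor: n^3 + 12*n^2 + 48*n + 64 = (n + 4)*(n^2 + 8*n + 16) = (n + 4)^2*(n + 4)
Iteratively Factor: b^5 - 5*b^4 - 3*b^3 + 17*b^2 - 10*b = (b - 1)*(b^4 - 4*b^3 - 7*b^2 + 10*b) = (b - 1)*(b + 2)*(b^3 - 6*b^2 + 5*b) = (b - 1)^2*(b + 2)*(b^2 - 5*b) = (b - 5)*(b - 1)^2*(b + 2)*(b)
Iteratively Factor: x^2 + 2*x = (x + 2)*(x)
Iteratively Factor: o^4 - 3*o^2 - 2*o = (o)*(o^3 - 3*o - 2) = o*(o + 1)*(o^2 - o - 2) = o*(o - 2)*(o + 1)*(o + 1)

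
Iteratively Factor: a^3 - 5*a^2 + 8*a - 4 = (a - 1)*(a^2 - 4*a + 4) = (a - 2)*(a - 1)*(a - 2)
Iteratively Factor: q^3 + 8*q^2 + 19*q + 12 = (q + 1)*(q^2 + 7*q + 12) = (q + 1)*(q + 4)*(q + 3)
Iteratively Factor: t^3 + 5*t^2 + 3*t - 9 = (t + 3)*(t^2 + 2*t - 3) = (t - 1)*(t + 3)*(t + 3)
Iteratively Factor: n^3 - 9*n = (n + 3)*(n^2 - 3*n) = n*(n + 3)*(n - 3)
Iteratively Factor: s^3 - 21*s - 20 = (s + 4)*(s^2 - 4*s - 5) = (s + 1)*(s + 4)*(s - 5)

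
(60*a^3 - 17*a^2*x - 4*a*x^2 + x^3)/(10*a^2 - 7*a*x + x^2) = (-12*a^2 + a*x + x^2)/(-2*a + x)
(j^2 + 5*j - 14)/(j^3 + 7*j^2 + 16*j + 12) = (j^2 + 5*j - 14)/(j^3 + 7*j^2 + 16*j + 12)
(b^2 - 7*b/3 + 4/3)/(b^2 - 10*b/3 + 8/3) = (b - 1)/(b - 2)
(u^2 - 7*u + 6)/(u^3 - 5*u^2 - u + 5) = (u - 6)/(u^2 - 4*u - 5)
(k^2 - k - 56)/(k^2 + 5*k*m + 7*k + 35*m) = (k - 8)/(k + 5*m)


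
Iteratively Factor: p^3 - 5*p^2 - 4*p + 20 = (p + 2)*(p^2 - 7*p + 10) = (p - 2)*(p + 2)*(p - 5)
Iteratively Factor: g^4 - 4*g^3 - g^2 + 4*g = (g + 1)*(g^3 - 5*g^2 + 4*g) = (g - 4)*(g + 1)*(g^2 - g) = (g - 4)*(g - 1)*(g + 1)*(g)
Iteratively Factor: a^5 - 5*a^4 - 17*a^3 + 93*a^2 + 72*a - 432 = (a - 4)*(a^4 - a^3 - 21*a^2 + 9*a + 108) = (a - 4)*(a - 3)*(a^3 + 2*a^2 - 15*a - 36) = (a - 4)^2*(a - 3)*(a^2 + 6*a + 9) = (a - 4)^2*(a - 3)*(a + 3)*(a + 3)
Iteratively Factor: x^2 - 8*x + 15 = (x - 3)*(x - 5)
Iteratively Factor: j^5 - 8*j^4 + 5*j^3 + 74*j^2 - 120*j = (j)*(j^4 - 8*j^3 + 5*j^2 + 74*j - 120) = j*(j - 2)*(j^3 - 6*j^2 - 7*j + 60) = j*(j - 5)*(j - 2)*(j^2 - j - 12) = j*(j - 5)*(j - 4)*(j - 2)*(j + 3)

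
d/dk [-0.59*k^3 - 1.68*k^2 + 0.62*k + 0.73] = -1.77*k^2 - 3.36*k + 0.62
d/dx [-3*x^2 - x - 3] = -6*x - 1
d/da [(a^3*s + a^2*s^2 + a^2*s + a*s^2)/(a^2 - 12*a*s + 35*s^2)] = s*(-2*a*(a - 6*s)*(a^2 + a*s + a + s) + (a^2 - 12*a*s + 35*s^2)*(3*a^2 + 2*a*s + 2*a + s))/(a^2 - 12*a*s + 35*s^2)^2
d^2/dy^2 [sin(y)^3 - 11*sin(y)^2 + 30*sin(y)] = -9*sin(y)^3 + 44*sin(y)^2 - 24*sin(y) - 22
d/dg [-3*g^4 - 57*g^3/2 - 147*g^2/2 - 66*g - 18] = -12*g^3 - 171*g^2/2 - 147*g - 66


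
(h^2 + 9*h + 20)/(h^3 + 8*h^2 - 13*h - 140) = (h + 4)/(h^2 + 3*h - 28)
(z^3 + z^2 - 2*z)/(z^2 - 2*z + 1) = z*(z + 2)/(z - 1)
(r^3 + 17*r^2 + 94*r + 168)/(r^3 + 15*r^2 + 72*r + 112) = (r + 6)/(r + 4)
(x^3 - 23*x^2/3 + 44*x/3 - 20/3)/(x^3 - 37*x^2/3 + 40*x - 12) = (3*x^3 - 23*x^2 + 44*x - 20)/(3*x^3 - 37*x^2 + 120*x - 36)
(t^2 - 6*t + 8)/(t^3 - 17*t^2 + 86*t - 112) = (t - 4)/(t^2 - 15*t + 56)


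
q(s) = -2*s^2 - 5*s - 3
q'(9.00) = -41.00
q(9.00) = -210.00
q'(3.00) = -17.00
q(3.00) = -36.00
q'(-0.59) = -2.64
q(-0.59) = -0.75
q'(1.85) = -12.40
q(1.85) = -19.10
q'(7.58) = -35.32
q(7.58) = -155.81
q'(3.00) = -17.00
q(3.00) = -36.00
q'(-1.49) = 0.96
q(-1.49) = 0.01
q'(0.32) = -6.28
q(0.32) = -4.80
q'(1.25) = -10.00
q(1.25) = -12.38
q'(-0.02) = -4.92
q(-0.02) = -2.90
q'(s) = -4*s - 5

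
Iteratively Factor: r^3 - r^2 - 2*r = (r - 2)*(r^2 + r) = r*(r - 2)*(r + 1)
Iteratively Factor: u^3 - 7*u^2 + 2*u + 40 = (u - 4)*(u^2 - 3*u - 10) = (u - 5)*(u - 4)*(u + 2)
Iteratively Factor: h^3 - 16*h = (h - 4)*(h^2 + 4*h) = (h - 4)*(h + 4)*(h)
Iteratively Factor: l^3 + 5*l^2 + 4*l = (l + 4)*(l^2 + l) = (l + 1)*(l + 4)*(l)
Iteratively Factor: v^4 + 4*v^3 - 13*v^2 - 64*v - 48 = (v - 4)*(v^3 + 8*v^2 + 19*v + 12) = (v - 4)*(v + 3)*(v^2 + 5*v + 4) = (v - 4)*(v + 3)*(v + 4)*(v + 1)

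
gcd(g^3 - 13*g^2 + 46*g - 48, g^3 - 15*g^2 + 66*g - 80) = g^2 - 10*g + 16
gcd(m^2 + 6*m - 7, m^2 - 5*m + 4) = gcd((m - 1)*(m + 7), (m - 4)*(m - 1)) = m - 1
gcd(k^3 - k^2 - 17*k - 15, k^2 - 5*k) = k - 5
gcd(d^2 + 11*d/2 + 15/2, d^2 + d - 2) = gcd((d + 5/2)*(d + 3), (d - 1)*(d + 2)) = 1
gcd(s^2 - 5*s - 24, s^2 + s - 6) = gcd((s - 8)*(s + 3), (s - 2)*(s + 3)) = s + 3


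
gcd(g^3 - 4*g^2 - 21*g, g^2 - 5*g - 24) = g + 3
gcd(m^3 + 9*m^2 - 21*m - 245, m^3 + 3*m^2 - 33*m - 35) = m^2 + 2*m - 35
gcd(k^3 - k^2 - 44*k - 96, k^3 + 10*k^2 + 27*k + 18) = k + 3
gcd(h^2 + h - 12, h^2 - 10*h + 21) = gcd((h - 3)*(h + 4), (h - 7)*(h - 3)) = h - 3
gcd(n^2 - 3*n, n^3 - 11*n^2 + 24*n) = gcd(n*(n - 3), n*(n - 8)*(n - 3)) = n^2 - 3*n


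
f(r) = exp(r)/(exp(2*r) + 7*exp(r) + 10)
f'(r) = (-2*exp(2*r) - 7*exp(r))*exp(r)/(exp(2*r) + 7*exp(r) + 10)^2 + exp(r)/(exp(2*r) + 7*exp(r) + 10) = (10 - exp(2*r))*exp(r)/(exp(4*r) + 14*exp(3*r) + 69*exp(2*r) + 140*exp(r) + 100)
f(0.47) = 0.07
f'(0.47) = 0.02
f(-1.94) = 0.01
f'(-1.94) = 0.01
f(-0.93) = 0.03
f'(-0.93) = 0.02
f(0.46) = 0.07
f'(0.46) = 0.02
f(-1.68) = 0.02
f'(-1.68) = 0.01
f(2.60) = 0.05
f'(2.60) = -0.03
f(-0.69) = 0.04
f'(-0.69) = 0.03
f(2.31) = 0.06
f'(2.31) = -0.03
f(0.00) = 0.06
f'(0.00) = 0.03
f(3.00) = 0.04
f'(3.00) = -0.03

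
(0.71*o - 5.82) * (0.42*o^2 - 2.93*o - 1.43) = 0.2982*o^3 - 4.5247*o^2 + 16.0373*o + 8.3226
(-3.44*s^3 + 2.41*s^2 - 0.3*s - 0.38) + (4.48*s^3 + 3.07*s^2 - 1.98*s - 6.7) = 1.04*s^3 + 5.48*s^2 - 2.28*s - 7.08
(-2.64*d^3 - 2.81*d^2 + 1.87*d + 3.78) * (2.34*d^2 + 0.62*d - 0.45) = -6.1776*d^5 - 8.2122*d^4 + 3.8216*d^3 + 11.2691*d^2 + 1.5021*d - 1.701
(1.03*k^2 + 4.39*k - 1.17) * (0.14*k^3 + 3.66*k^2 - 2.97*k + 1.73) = 0.1442*k^5 + 4.3844*k^4 + 12.8445*k^3 - 15.5386*k^2 + 11.0696*k - 2.0241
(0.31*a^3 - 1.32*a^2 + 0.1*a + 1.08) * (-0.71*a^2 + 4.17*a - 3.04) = -0.2201*a^5 + 2.2299*a^4 - 6.5178*a^3 + 3.663*a^2 + 4.1996*a - 3.2832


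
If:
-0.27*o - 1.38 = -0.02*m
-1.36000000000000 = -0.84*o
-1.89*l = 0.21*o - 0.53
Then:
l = 0.10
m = 90.86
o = 1.62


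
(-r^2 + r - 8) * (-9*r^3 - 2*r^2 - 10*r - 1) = 9*r^5 - 7*r^4 + 80*r^3 + 7*r^2 + 79*r + 8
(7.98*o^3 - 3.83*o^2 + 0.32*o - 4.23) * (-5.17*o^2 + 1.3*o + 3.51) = -41.2566*o^5 + 30.1751*o^4 + 21.3764*o^3 + 8.8418*o^2 - 4.3758*o - 14.8473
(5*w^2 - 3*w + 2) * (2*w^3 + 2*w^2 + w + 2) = 10*w^5 + 4*w^4 + 3*w^3 + 11*w^2 - 4*w + 4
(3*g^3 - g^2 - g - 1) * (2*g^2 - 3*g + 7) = 6*g^5 - 11*g^4 + 22*g^3 - 6*g^2 - 4*g - 7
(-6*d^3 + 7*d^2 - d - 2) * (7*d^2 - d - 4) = -42*d^5 + 55*d^4 + 10*d^3 - 41*d^2 + 6*d + 8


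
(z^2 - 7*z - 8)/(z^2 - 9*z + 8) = (z + 1)/(z - 1)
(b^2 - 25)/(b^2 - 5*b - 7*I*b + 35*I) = (b + 5)/(b - 7*I)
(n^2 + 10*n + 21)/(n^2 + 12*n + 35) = (n + 3)/(n + 5)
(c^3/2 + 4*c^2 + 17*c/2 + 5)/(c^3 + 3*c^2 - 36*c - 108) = (c^3 + 8*c^2 + 17*c + 10)/(2*(c^3 + 3*c^2 - 36*c - 108))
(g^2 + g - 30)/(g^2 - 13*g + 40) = (g + 6)/(g - 8)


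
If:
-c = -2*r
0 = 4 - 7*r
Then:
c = 8/7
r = 4/7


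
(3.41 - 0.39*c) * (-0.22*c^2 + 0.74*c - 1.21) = 0.0858*c^3 - 1.0388*c^2 + 2.9953*c - 4.1261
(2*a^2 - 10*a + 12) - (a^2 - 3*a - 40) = a^2 - 7*a + 52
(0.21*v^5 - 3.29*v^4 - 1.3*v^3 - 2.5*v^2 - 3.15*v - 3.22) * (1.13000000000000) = 0.2373*v^5 - 3.7177*v^4 - 1.469*v^3 - 2.825*v^2 - 3.5595*v - 3.6386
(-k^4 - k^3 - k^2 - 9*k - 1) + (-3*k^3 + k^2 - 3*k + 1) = -k^4 - 4*k^3 - 12*k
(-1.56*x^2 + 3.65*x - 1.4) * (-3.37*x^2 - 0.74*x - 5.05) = 5.2572*x^4 - 11.1461*x^3 + 9.895*x^2 - 17.3965*x + 7.07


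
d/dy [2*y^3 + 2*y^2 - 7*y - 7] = 6*y^2 + 4*y - 7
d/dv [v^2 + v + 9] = 2*v + 1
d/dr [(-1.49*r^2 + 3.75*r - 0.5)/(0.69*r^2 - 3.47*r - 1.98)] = (2.5828*r^2 + 6.5904*r - 9.16)/(0.4761*r^4 - 4.7886*r^3 + 9.3085*r^2 + 13.7412*r + 3.9204)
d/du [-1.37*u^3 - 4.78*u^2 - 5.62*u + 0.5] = -4.11*u^2 - 9.56*u - 5.62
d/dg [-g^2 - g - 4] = -2*g - 1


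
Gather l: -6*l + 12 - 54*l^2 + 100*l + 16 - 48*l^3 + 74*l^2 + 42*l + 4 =-48*l^3 + 20*l^2 + 136*l + 32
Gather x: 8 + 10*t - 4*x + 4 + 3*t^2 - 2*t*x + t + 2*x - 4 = 3*t^2 + 11*t + x*(-2*t - 2) + 8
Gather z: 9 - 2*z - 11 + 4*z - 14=2*z - 16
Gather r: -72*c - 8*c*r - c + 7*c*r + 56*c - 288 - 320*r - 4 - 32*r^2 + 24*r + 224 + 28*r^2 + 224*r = -17*c - 4*r^2 + r*(-c - 72) - 68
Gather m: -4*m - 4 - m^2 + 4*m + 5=1 - m^2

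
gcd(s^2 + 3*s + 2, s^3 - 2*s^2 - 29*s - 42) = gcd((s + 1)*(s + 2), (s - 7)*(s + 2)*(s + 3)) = s + 2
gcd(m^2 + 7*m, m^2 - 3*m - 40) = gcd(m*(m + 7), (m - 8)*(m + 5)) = 1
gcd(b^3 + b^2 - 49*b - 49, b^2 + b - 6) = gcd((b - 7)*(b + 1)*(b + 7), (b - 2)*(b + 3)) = 1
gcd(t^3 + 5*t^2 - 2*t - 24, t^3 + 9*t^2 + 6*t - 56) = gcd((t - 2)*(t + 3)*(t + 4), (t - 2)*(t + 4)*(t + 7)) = t^2 + 2*t - 8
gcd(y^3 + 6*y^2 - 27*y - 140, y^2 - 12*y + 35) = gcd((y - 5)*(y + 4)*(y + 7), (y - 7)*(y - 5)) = y - 5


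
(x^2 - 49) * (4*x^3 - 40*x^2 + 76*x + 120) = 4*x^5 - 40*x^4 - 120*x^3 + 2080*x^2 - 3724*x - 5880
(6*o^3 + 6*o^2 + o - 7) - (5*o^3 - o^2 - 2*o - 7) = o^3 + 7*o^2 + 3*o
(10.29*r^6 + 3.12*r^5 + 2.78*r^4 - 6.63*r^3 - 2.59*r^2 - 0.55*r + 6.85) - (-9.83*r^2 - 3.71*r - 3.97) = 10.29*r^6 + 3.12*r^5 + 2.78*r^4 - 6.63*r^3 + 7.24*r^2 + 3.16*r + 10.82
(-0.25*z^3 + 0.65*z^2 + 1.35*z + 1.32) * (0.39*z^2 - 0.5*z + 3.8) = -0.0975*z^5 + 0.3785*z^4 - 0.7485*z^3 + 2.3098*z^2 + 4.47*z + 5.016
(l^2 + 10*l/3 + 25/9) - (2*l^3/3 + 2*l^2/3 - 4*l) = -2*l^3/3 + l^2/3 + 22*l/3 + 25/9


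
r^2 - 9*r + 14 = (r - 7)*(r - 2)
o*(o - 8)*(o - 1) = o^3 - 9*o^2 + 8*o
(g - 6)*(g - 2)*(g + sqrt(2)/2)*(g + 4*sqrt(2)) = g^4 - 8*g^3 + 9*sqrt(2)*g^3/2 - 36*sqrt(2)*g^2 + 16*g^2 - 32*g + 54*sqrt(2)*g + 48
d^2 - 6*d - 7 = (d - 7)*(d + 1)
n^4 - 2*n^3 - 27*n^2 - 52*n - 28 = (n - 7)*(n + 1)*(n + 2)^2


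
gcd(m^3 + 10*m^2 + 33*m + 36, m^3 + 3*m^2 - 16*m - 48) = m^2 + 7*m + 12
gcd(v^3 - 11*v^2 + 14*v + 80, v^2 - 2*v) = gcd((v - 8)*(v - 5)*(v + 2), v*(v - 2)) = 1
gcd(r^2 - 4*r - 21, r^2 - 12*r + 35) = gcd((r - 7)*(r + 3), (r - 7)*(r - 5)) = r - 7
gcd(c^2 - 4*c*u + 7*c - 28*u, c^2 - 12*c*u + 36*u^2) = 1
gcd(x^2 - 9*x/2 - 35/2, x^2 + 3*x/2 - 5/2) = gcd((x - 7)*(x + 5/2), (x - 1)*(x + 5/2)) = x + 5/2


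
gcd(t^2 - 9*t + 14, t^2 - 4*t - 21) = t - 7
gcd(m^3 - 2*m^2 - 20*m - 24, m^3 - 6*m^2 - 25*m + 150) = m - 6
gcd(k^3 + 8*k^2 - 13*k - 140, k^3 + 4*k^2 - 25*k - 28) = k^2 + 3*k - 28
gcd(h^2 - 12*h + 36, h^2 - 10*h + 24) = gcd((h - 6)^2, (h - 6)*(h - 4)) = h - 6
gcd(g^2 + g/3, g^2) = g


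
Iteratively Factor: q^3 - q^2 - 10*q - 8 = (q - 4)*(q^2 + 3*q + 2) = (q - 4)*(q + 1)*(q + 2)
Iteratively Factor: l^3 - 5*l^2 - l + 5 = (l - 1)*(l^2 - 4*l - 5) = (l - 1)*(l + 1)*(l - 5)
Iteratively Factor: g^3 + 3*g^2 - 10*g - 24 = (g + 4)*(g^2 - g - 6) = (g + 2)*(g + 4)*(g - 3)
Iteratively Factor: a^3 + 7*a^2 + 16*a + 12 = (a + 3)*(a^2 + 4*a + 4) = (a + 2)*(a + 3)*(a + 2)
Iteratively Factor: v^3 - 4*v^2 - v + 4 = (v - 4)*(v^2 - 1) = (v - 4)*(v - 1)*(v + 1)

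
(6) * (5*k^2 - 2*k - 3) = 30*k^2 - 12*k - 18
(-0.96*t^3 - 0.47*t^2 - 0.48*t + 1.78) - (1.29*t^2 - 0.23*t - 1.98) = -0.96*t^3 - 1.76*t^2 - 0.25*t + 3.76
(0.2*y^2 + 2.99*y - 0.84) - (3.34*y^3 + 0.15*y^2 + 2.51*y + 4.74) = -3.34*y^3 + 0.05*y^2 + 0.48*y - 5.58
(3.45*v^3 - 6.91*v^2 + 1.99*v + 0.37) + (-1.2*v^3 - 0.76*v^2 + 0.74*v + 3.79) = 2.25*v^3 - 7.67*v^2 + 2.73*v + 4.16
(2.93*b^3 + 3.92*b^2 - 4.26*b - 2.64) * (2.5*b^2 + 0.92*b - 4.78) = 7.325*b^5 + 12.4956*b^4 - 21.049*b^3 - 29.2568*b^2 + 17.934*b + 12.6192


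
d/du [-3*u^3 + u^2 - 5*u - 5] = -9*u^2 + 2*u - 5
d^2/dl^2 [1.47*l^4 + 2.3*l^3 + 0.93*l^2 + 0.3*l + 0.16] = 17.64*l^2 + 13.8*l + 1.86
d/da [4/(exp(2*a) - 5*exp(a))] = 4*(5 - 2*exp(a))*exp(-a)/(exp(a) - 5)^2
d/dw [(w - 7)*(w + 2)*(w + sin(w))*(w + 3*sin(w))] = (w - 7)*(w + 2)*(w + sin(w))*(3*cos(w) + 1) + (w - 7)*(w + 2)*(w + 3*sin(w))*(cos(w) + 1) + (w - 7)*(w + sin(w))*(w + 3*sin(w)) + (w + 2)*(w + sin(w))*(w + 3*sin(w))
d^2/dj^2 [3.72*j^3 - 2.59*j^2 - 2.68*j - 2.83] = 22.32*j - 5.18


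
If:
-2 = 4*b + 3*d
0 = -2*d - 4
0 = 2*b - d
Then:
No Solution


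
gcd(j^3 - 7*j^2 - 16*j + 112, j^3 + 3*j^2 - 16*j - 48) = j^2 - 16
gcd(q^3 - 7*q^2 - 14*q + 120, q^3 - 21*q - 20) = q^2 - q - 20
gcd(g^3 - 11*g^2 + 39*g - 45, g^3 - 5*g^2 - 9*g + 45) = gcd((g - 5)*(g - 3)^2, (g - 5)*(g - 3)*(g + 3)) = g^2 - 8*g + 15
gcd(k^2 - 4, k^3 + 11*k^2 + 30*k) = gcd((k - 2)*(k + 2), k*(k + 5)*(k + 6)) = 1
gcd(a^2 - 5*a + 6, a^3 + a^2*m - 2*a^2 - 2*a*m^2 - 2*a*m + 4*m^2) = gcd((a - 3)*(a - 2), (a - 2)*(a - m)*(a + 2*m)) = a - 2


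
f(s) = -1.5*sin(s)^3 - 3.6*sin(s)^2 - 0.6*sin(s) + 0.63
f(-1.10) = -0.63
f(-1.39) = -0.84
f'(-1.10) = 1.02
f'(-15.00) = -1.66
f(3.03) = 0.52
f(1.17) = -4.15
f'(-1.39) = 0.38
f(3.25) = 0.65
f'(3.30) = -0.42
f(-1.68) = -0.86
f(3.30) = 0.64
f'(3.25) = -0.13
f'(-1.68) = -0.23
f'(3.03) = 1.45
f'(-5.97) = -3.09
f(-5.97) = 0.06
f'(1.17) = -4.31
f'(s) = -4.5*sin(s)^2*cos(s) - 7.2*sin(s)*cos(s) - 0.6*cos(s)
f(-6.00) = 0.15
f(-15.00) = -0.09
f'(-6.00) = -2.85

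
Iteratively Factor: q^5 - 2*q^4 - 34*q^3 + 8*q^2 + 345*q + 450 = (q + 2)*(q^4 - 4*q^3 - 26*q^2 + 60*q + 225) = (q + 2)*(q + 3)*(q^3 - 7*q^2 - 5*q + 75) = (q + 2)*(q + 3)^2*(q^2 - 10*q + 25) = (q - 5)*(q + 2)*(q + 3)^2*(q - 5)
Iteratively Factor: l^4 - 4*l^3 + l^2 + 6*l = (l + 1)*(l^3 - 5*l^2 + 6*l) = (l - 3)*(l + 1)*(l^2 - 2*l) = l*(l - 3)*(l + 1)*(l - 2)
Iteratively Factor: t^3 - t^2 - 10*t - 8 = (t + 1)*(t^2 - 2*t - 8) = (t + 1)*(t + 2)*(t - 4)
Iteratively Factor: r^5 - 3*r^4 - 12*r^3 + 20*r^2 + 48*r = (r - 3)*(r^4 - 12*r^2 - 16*r) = r*(r - 3)*(r^3 - 12*r - 16) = r*(r - 3)*(r + 2)*(r^2 - 2*r - 8) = r*(r - 3)*(r + 2)^2*(r - 4)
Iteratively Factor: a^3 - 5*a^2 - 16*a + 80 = (a - 4)*(a^2 - a - 20) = (a - 4)*(a + 4)*(a - 5)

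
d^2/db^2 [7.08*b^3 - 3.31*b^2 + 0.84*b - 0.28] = 42.48*b - 6.62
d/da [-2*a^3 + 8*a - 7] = 8 - 6*a^2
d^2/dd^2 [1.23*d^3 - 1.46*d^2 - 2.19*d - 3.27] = 7.38*d - 2.92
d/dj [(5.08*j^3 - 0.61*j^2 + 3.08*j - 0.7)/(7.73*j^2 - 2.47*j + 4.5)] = (39.2684*j^4 - 25.0952*j^3 + 46.2783*j^2 + 5.332*j + 12.131)/(59.7529*j^4 - 38.1862*j^3 + 75.6709*j^2 - 22.23*j + 20.25)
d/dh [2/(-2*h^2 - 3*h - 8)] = 2*(4*h + 3)/(2*h^2 + 3*h + 8)^2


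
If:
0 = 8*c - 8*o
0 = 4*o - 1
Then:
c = 1/4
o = 1/4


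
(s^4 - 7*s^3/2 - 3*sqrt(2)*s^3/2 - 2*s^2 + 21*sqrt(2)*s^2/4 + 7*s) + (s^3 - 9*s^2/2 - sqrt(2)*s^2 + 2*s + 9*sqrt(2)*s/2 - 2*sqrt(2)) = s^4 - 5*s^3/2 - 3*sqrt(2)*s^3/2 - 13*s^2/2 + 17*sqrt(2)*s^2/4 + 9*sqrt(2)*s/2 + 9*s - 2*sqrt(2)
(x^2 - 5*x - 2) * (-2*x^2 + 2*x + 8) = -2*x^4 + 12*x^3 + 2*x^2 - 44*x - 16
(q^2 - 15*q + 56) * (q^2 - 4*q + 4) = q^4 - 19*q^3 + 120*q^2 - 284*q + 224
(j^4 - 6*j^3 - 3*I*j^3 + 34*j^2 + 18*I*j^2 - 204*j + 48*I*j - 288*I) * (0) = 0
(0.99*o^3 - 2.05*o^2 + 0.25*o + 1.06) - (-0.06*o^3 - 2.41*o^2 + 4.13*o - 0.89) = 1.05*o^3 + 0.36*o^2 - 3.88*o + 1.95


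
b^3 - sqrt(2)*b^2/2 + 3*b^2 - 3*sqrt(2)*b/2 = b*(b + 3)*(b - sqrt(2)/2)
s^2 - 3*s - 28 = (s - 7)*(s + 4)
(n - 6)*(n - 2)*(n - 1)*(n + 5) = n^4 - 4*n^3 - 25*n^2 + 88*n - 60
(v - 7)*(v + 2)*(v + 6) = v^3 + v^2 - 44*v - 84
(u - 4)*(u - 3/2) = u^2 - 11*u/2 + 6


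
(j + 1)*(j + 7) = j^2 + 8*j + 7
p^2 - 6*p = p*(p - 6)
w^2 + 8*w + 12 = (w + 2)*(w + 6)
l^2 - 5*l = l*(l - 5)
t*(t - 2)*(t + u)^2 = t^4 + 2*t^3*u - 2*t^3 + t^2*u^2 - 4*t^2*u - 2*t*u^2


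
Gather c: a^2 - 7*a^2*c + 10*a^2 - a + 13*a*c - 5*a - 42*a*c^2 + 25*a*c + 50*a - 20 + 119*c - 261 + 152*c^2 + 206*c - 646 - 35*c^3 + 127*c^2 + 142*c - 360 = 11*a^2 + 44*a - 35*c^3 + c^2*(279 - 42*a) + c*(-7*a^2 + 38*a + 467) - 1287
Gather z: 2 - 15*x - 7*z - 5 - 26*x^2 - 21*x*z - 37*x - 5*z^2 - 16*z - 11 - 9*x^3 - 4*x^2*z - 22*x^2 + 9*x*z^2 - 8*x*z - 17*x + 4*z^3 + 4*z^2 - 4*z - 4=-9*x^3 - 48*x^2 - 69*x + 4*z^3 + z^2*(9*x - 1) + z*(-4*x^2 - 29*x - 27) - 18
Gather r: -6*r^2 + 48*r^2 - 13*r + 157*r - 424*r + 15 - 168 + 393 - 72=42*r^2 - 280*r + 168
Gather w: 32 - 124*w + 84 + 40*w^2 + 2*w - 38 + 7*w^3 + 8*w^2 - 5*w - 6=7*w^3 + 48*w^2 - 127*w + 72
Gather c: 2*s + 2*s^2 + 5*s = 2*s^2 + 7*s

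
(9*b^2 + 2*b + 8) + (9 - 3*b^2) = 6*b^2 + 2*b + 17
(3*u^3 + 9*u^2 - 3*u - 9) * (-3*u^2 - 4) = -9*u^5 - 27*u^4 - 3*u^3 - 9*u^2 + 12*u + 36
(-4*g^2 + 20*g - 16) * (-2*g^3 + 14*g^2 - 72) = 8*g^5 - 96*g^4 + 312*g^3 + 64*g^2 - 1440*g + 1152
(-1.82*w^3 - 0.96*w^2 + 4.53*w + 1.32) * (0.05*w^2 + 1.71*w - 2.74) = -0.091*w^5 - 3.1602*w^4 + 3.5717*w^3 + 10.4427*w^2 - 10.155*w - 3.6168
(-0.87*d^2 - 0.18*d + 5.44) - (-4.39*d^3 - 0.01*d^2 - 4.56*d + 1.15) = 4.39*d^3 - 0.86*d^2 + 4.38*d + 4.29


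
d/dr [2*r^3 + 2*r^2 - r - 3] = 6*r^2 + 4*r - 1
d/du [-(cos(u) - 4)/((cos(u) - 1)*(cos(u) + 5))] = (sin(u)^2 + 8*cos(u) + 10)*sin(u)/((cos(u) - 1)^2*(cos(u) + 5)^2)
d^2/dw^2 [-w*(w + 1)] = -2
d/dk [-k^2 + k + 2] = 1 - 2*k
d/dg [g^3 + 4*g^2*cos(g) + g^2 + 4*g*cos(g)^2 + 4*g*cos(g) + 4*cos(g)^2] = -4*g^2*sin(g) + 3*g^2 - 4*g*sin(g) - 4*g*sin(2*g) + 8*g*cos(g) + 2*g - 4*sin(2*g) + 4*cos(g)^2 + 4*cos(g)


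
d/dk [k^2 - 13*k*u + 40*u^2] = 2*k - 13*u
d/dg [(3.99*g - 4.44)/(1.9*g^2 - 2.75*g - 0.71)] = (-7.581*g^2 + 16.872*g - 15.0429)/(3.61*g^4 - 10.45*g^3 + 4.8645*g^2 + 3.905*g + 0.5041)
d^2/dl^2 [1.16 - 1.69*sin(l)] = 1.69*sin(l)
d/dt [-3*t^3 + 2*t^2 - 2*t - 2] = -9*t^2 + 4*t - 2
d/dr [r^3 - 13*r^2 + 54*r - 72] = 3*r^2 - 26*r + 54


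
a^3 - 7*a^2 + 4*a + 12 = (a - 6)*(a - 2)*(a + 1)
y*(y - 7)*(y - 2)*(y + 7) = y^4 - 2*y^3 - 49*y^2 + 98*y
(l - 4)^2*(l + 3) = l^3 - 5*l^2 - 8*l + 48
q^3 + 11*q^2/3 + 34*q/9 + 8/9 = (q + 1/3)*(q + 4/3)*(q + 2)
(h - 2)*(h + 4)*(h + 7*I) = h^3 + 2*h^2 + 7*I*h^2 - 8*h + 14*I*h - 56*I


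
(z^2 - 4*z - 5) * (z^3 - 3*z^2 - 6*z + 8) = z^5 - 7*z^4 + z^3 + 47*z^2 - 2*z - 40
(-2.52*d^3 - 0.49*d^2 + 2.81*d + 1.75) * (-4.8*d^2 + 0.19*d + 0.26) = 12.096*d^5 + 1.8732*d^4 - 14.2363*d^3 - 7.9935*d^2 + 1.0631*d + 0.455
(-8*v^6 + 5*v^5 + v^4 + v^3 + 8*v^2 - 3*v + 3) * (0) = 0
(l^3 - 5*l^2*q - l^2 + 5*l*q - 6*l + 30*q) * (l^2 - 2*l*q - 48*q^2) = l^5 - 7*l^4*q - l^4 - 38*l^3*q^2 + 7*l^3*q - 6*l^3 + 240*l^2*q^3 + 38*l^2*q^2 + 42*l^2*q - 240*l*q^3 + 228*l*q^2 - 1440*q^3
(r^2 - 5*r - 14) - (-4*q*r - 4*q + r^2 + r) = 4*q*r + 4*q - 6*r - 14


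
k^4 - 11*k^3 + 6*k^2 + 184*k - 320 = (k - 8)*(k - 5)*(k - 2)*(k + 4)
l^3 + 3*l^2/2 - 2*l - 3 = (l + 3/2)*(l - sqrt(2))*(l + sqrt(2))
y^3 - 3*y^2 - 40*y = y*(y - 8)*(y + 5)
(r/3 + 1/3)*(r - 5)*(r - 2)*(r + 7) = r^4/3 + r^3/3 - 13*r^2 + 31*r/3 + 70/3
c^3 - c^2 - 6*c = c*(c - 3)*(c + 2)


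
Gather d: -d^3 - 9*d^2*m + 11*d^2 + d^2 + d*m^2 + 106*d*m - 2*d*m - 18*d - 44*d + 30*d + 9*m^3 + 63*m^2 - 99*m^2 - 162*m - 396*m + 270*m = -d^3 + d^2*(12 - 9*m) + d*(m^2 + 104*m - 32) + 9*m^3 - 36*m^2 - 288*m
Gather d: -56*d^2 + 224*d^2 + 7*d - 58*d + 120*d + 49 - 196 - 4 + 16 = 168*d^2 + 69*d - 135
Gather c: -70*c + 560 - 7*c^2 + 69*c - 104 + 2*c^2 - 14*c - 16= -5*c^2 - 15*c + 440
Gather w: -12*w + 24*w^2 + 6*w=24*w^2 - 6*w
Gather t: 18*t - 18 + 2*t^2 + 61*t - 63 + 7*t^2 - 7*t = 9*t^2 + 72*t - 81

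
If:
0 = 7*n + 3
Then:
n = -3/7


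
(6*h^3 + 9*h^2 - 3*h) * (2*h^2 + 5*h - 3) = 12*h^5 + 48*h^4 + 21*h^3 - 42*h^2 + 9*h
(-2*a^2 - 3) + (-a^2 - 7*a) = -3*a^2 - 7*a - 3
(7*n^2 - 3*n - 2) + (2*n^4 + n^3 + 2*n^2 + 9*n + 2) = 2*n^4 + n^3 + 9*n^2 + 6*n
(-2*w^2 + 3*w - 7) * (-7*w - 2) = 14*w^3 - 17*w^2 + 43*w + 14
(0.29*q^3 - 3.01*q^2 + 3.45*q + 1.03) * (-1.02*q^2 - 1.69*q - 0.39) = -0.2958*q^5 + 2.5801*q^4 + 1.4548*q^3 - 5.7072*q^2 - 3.0862*q - 0.4017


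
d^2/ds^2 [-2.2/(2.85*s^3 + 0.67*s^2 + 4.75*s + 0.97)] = ((37.62*s + 2.948)*(2.85*s^3 + 0.67*s^2 + 4.75*s + 0.97) - 2.2*(8.55*s^2 + 1.34*s + 4.75)*(17.1*s^2 + 2.68*s + 9.5))/(2.85*s^3 + 0.67*s^2 + 4.75*s + 0.97)^3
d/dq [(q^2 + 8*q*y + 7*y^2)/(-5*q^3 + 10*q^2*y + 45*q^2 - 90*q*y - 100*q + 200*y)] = (-2*(q + 4*y)*(q^3 - 2*q^2*y - 9*q^2 + 18*q*y + 20*q - 40*y) + (q^2 + 8*q*y + 7*y^2)*(3*q^2 - 4*q*y - 18*q + 18*y + 20))/(5*(q^3 - 2*q^2*y - 9*q^2 + 18*q*y + 20*q - 40*y)^2)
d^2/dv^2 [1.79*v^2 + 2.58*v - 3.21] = 3.58000000000000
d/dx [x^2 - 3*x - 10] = 2*x - 3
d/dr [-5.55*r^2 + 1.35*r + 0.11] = 1.35 - 11.1*r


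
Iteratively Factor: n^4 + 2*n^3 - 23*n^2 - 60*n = (n + 3)*(n^3 - n^2 - 20*n) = (n + 3)*(n + 4)*(n^2 - 5*n) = (n - 5)*(n + 3)*(n + 4)*(n)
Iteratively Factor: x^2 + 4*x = (x + 4)*(x)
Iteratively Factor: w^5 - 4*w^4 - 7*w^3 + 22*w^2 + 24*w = (w + 2)*(w^4 - 6*w^3 + 5*w^2 + 12*w) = (w - 3)*(w + 2)*(w^3 - 3*w^2 - 4*w) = (w - 4)*(w - 3)*(w + 2)*(w^2 + w) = (w - 4)*(w - 3)*(w + 1)*(w + 2)*(w)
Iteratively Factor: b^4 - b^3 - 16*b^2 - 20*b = (b)*(b^3 - b^2 - 16*b - 20) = b*(b + 2)*(b^2 - 3*b - 10) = b*(b + 2)^2*(b - 5)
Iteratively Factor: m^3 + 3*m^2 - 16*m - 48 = (m + 4)*(m^2 - m - 12) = (m + 3)*(m + 4)*(m - 4)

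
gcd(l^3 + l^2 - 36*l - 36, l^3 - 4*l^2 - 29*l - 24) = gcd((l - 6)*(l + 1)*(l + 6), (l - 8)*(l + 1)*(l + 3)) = l + 1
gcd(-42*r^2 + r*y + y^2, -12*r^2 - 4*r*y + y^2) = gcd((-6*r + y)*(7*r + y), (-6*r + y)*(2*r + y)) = -6*r + y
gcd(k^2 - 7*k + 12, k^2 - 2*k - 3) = k - 3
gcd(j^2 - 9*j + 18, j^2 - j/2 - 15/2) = j - 3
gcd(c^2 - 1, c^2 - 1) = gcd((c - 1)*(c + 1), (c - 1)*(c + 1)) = c^2 - 1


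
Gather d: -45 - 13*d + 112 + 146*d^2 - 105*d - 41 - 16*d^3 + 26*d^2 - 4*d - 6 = -16*d^3 + 172*d^2 - 122*d + 20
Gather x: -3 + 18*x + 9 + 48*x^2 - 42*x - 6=48*x^2 - 24*x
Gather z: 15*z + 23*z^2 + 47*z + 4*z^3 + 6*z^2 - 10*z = 4*z^3 + 29*z^2 + 52*z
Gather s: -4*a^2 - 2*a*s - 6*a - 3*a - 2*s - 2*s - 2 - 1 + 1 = -4*a^2 - 9*a + s*(-2*a - 4) - 2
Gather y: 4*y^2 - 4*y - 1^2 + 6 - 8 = 4*y^2 - 4*y - 3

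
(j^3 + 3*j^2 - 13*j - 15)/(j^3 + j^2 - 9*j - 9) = (j + 5)/(j + 3)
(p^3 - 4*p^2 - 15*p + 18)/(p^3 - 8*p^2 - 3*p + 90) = (p - 1)/(p - 5)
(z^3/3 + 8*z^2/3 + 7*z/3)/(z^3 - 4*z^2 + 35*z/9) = 3*(z^2 + 8*z + 7)/(9*z^2 - 36*z + 35)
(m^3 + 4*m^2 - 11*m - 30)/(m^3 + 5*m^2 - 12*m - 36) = (m + 5)/(m + 6)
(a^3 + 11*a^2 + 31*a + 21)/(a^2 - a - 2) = (a^2 + 10*a + 21)/(a - 2)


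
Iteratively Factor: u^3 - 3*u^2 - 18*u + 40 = (u + 4)*(u^2 - 7*u + 10) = (u - 2)*(u + 4)*(u - 5)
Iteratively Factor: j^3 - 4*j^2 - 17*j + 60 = (j - 5)*(j^2 + j - 12) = (j - 5)*(j - 3)*(j + 4)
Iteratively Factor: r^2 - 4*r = (r - 4)*(r)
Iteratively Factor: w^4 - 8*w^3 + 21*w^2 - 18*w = (w - 3)*(w^3 - 5*w^2 + 6*w) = (w - 3)^2*(w^2 - 2*w) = (w - 3)^2*(w - 2)*(w)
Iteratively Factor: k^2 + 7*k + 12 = (k + 3)*(k + 4)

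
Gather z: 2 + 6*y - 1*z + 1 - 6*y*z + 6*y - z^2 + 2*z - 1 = 12*y - z^2 + z*(1 - 6*y) + 2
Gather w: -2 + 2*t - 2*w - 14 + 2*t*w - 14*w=2*t + w*(2*t - 16) - 16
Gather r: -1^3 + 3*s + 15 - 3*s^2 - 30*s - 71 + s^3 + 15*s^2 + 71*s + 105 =s^3 + 12*s^2 + 44*s + 48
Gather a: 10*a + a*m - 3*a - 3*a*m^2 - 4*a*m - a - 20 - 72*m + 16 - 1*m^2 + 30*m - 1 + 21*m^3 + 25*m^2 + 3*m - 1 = a*(-3*m^2 - 3*m + 6) + 21*m^3 + 24*m^2 - 39*m - 6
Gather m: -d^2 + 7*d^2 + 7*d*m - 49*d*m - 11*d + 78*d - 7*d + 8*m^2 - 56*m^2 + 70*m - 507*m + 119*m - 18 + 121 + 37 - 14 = 6*d^2 + 60*d - 48*m^2 + m*(-42*d - 318) + 126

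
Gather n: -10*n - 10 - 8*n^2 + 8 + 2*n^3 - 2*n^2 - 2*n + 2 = 2*n^3 - 10*n^2 - 12*n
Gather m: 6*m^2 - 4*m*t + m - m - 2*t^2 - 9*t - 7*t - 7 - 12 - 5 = 6*m^2 - 4*m*t - 2*t^2 - 16*t - 24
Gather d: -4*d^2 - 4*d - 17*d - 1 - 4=-4*d^2 - 21*d - 5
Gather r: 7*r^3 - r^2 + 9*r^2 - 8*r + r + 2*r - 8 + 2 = 7*r^3 + 8*r^2 - 5*r - 6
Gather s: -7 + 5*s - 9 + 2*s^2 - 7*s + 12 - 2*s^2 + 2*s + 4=0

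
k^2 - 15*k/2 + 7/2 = (k - 7)*(k - 1/2)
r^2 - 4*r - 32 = (r - 8)*(r + 4)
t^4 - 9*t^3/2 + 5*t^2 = t^2*(t - 5/2)*(t - 2)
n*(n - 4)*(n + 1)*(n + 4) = n^4 + n^3 - 16*n^2 - 16*n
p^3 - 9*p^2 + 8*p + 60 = (p - 6)*(p - 5)*(p + 2)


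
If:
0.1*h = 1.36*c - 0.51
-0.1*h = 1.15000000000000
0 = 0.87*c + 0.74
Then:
No Solution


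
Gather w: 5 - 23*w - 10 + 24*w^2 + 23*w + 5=24*w^2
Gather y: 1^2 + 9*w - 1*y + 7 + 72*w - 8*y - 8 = 81*w - 9*y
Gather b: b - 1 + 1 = b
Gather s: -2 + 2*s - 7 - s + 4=s - 5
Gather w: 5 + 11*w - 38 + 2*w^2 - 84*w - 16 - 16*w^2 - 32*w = -14*w^2 - 105*w - 49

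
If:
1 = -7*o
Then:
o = -1/7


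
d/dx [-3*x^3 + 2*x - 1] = 2 - 9*x^2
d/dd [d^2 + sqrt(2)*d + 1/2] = 2*d + sqrt(2)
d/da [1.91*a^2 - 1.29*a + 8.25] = 3.82*a - 1.29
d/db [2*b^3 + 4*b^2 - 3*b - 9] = 6*b^2 + 8*b - 3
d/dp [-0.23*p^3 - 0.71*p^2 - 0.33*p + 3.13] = -0.69*p^2 - 1.42*p - 0.33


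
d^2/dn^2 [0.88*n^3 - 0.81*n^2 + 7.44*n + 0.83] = 5.28*n - 1.62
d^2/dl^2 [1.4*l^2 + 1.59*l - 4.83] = 2.80000000000000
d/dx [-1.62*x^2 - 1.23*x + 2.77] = -3.24*x - 1.23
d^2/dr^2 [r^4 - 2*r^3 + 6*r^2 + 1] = 12*r^2 - 12*r + 12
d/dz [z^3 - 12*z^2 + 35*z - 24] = 3*z^2 - 24*z + 35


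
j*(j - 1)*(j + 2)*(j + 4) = j^4 + 5*j^3 + 2*j^2 - 8*j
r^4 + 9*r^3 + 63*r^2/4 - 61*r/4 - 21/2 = (r - 1)*(r + 1/2)*(r + 7/2)*(r + 6)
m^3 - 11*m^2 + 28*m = m*(m - 7)*(m - 4)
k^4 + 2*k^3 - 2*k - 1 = (k - 1)*(k + 1)^3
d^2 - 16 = (d - 4)*(d + 4)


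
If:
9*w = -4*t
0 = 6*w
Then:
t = 0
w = 0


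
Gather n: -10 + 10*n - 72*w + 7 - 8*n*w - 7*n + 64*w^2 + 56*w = n*(3 - 8*w) + 64*w^2 - 16*w - 3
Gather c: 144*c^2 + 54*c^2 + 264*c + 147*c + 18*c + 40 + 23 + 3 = 198*c^2 + 429*c + 66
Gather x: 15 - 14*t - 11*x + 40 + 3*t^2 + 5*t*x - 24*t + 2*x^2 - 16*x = 3*t^2 - 38*t + 2*x^2 + x*(5*t - 27) + 55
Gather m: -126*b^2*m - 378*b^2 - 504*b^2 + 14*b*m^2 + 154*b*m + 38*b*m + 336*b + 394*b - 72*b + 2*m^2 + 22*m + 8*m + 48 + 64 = -882*b^2 + 658*b + m^2*(14*b + 2) + m*(-126*b^2 + 192*b + 30) + 112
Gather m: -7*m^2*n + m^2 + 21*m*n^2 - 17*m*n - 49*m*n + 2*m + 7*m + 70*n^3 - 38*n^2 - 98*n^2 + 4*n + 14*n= m^2*(1 - 7*n) + m*(21*n^2 - 66*n + 9) + 70*n^3 - 136*n^2 + 18*n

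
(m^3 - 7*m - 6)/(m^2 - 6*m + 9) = (m^2 + 3*m + 2)/(m - 3)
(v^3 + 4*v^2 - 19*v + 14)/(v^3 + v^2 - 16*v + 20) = (v^2 + 6*v - 7)/(v^2 + 3*v - 10)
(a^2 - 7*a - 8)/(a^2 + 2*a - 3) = (a^2 - 7*a - 8)/(a^2 + 2*a - 3)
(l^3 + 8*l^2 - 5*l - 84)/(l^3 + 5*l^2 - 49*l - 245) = (l^2 + l - 12)/(l^2 - 2*l - 35)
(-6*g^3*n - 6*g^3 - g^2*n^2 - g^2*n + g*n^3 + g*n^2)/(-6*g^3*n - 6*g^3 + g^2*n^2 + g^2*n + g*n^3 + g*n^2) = (6*g^2 + g*n - n^2)/(6*g^2 - g*n - n^2)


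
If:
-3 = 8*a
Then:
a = -3/8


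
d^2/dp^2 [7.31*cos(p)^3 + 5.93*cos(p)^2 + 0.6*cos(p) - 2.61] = -6.0825*cos(p) - 11.86*cos(2*p) - 16.4475*cos(3*p)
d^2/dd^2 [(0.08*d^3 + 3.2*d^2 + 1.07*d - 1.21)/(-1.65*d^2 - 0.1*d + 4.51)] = (-2.22044604925031e-16*d^5 + 1.4210854715202e-14*d^4 - 5.96239*d^3 - 122.89497*d^2 - 56.339778*d - 113.10915)/(4.492125*d^6 + 0.81675*d^5 - 36.785925*d^4 - 4.4639*d^3 + 100.548195*d^2 + 6.10203*d - 91.733851)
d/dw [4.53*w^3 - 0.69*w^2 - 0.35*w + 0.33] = 13.59*w^2 - 1.38*w - 0.35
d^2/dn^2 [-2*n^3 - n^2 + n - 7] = -12*n - 2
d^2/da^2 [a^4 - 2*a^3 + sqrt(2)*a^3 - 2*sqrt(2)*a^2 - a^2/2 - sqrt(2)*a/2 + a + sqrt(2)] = 12*a^2 - 12*a + 6*sqrt(2)*a - 4*sqrt(2) - 1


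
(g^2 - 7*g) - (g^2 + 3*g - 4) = 4 - 10*g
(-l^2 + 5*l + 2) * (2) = -2*l^2 + 10*l + 4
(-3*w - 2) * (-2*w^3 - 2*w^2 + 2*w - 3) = 6*w^4 + 10*w^3 - 2*w^2 + 5*w + 6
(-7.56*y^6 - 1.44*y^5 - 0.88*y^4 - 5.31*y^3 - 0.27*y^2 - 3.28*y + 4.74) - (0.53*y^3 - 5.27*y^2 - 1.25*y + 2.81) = -7.56*y^6 - 1.44*y^5 - 0.88*y^4 - 5.84*y^3 + 5.0*y^2 - 2.03*y + 1.93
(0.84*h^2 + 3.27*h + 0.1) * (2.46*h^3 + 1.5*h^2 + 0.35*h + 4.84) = 2.0664*h^5 + 9.3042*h^4 + 5.445*h^3 + 5.3601*h^2 + 15.8618*h + 0.484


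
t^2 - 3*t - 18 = (t - 6)*(t + 3)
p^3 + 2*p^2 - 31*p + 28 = (p - 4)*(p - 1)*(p + 7)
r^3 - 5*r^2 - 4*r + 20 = (r - 5)*(r - 2)*(r + 2)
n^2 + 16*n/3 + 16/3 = (n + 4/3)*(n + 4)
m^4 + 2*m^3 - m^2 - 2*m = m*(m - 1)*(m + 1)*(m + 2)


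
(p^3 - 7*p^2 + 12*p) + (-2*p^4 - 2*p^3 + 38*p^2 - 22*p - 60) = -2*p^4 - p^3 + 31*p^2 - 10*p - 60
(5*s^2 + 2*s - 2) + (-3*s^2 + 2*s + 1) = 2*s^2 + 4*s - 1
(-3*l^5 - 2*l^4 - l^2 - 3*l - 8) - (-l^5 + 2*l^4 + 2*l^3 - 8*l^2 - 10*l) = -2*l^5 - 4*l^4 - 2*l^3 + 7*l^2 + 7*l - 8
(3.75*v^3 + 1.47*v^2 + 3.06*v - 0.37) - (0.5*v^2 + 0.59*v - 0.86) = 3.75*v^3 + 0.97*v^2 + 2.47*v + 0.49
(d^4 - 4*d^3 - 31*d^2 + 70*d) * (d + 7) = d^5 + 3*d^4 - 59*d^3 - 147*d^2 + 490*d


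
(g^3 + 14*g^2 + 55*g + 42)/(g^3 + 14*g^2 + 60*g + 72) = (g^2 + 8*g + 7)/(g^2 + 8*g + 12)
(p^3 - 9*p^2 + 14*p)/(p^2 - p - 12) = p*(-p^2 + 9*p - 14)/(-p^2 + p + 12)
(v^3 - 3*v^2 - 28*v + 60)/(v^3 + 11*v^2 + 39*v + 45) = (v^2 - 8*v + 12)/(v^2 + 6*v + 9)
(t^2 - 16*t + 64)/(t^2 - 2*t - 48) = (t - 8)/(t + 6)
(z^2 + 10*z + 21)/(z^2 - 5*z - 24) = (z + 7)/(z - 8)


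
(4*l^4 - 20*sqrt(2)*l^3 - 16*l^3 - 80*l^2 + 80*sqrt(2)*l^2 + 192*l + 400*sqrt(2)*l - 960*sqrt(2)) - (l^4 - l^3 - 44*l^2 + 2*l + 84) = 3*l^4 - 20*sqrt(2)*l^3 - 15*l^3 - 36*l^2 + 80*sqrt(2)*l^2 + 190*l + 400*sqrt(2)*l - 960*sqrt(2) - 84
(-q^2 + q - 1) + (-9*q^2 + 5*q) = -10*q^2 + 6*q - 1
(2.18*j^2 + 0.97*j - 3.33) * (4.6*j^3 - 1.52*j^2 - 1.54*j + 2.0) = 10.028*j^5 + 1.1484*j^4 - 20.1496*j^3 + 7.9278*j^2 + 7.0682*j - 6.66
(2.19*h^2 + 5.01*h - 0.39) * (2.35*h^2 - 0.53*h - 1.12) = 5.1465*h^4 + 10.6128*h^3 - 6.0246*h^2 - 5.4045*h + 0.4368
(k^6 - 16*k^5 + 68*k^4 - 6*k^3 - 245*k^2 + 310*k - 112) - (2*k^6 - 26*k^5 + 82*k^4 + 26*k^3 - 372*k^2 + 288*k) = -k^6 + 10*k^5 - 14*k^4 - 32*k^3 + 127*k^2 + 22*k - 112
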